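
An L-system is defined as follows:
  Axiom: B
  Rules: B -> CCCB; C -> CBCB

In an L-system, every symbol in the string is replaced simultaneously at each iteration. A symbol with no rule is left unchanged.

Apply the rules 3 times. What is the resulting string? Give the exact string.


Answer: CBCBCCCBCBCBCCCBCBCBCCCBCBCBCCCBCBCBCCCBCBCBCCCBCBCBCBCBCBCBCCCB

Derivation:
Step 0: B
Step 1: CCCB
Step 2: CBCBCBCBCBCBCCCB
Step 3: CBCBCCCBCBCBCCCBCBCBCCCBCBCBCCCBCBCBCCCBCBCBCCCBCBCBCBCBCBCBCCCB


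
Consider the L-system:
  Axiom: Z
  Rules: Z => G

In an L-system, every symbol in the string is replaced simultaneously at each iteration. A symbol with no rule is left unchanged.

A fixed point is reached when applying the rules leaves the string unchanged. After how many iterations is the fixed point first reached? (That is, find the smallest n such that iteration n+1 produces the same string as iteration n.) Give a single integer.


Answer: 1

Derivation:
Step 0: Z
Step 1: G
Step 2: G  (unchanged — fixed point at step 1)


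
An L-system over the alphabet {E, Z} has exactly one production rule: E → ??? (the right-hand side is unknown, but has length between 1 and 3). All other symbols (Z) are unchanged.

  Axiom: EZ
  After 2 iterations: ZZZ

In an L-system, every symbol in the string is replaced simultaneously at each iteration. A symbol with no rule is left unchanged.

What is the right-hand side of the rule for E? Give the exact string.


Answer: ZZ

Derivation:
Trying E → ZZ:
  Step 0: EZ
  Step 1: ZZZ
  Step 2: ZZZ
Matches the given result.


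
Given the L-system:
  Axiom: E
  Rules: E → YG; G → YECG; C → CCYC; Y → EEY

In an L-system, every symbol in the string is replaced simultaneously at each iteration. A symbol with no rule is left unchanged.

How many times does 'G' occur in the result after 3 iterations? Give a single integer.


Step 0: E  (0 'G')
Step 1: YG  (1 'G')
Step 2: EEYYECG  (1 'G')
Step 3: YGYGEEYEEYYGCCYCYECG  (4 'G')

Answer: 4


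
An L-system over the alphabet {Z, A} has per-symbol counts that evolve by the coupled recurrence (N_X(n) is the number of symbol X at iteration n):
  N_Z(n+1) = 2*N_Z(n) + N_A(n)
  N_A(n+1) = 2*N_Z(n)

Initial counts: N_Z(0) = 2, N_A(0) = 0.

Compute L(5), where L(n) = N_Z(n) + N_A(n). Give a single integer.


Answer: 416

Derivation:
Step 0: N_Z=2, N_A=0, L=2
Step 1: N_Z=4, N_A=4, L=8
Step 2: N_Z=12, N_A=8, L=20
Step 3: N_Z=32, N_A=24, L=56
Step 4: N_Z=88, N_A=64, L=152
Step 5: N_Z=240, N_A=176, L=416


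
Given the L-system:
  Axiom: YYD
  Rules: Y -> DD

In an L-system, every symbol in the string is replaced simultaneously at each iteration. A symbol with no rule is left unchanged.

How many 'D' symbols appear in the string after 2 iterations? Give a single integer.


Answer: 5

Derivation:
Step 0: YYD  (1 'D')
Step 1: DDDDD  (5 'D')
Step 2: DDDDD  (5 'D')


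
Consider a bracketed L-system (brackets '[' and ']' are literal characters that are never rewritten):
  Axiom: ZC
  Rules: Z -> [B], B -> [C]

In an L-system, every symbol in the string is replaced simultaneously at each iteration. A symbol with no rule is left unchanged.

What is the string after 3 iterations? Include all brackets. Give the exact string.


Step 0: ZC
Step 1: [B]C
Step 2: [[C]]C
Step 3: [[C]]C

Answer: [[C]]C


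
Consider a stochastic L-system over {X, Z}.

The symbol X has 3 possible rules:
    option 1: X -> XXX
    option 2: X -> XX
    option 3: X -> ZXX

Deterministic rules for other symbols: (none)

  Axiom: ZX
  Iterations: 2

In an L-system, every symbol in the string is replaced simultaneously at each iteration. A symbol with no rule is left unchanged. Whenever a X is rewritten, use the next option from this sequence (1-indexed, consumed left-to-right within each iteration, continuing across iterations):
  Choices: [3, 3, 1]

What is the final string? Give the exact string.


Answer: ZZZXXXXX

Derivation:
Step 0: ZX
Step 1: ZZXX  (used choices [3])
Step 2: ZZZXXXXX  (used choices [3, 1])


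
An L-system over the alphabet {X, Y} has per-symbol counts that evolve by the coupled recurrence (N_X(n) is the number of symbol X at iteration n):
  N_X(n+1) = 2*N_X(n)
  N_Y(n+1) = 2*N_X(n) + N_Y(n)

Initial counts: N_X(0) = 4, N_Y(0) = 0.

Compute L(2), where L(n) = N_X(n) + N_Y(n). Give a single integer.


Answer: 40

Derivation:
Step 0: N_X=4, N_Y=0, L=4
Step 1: N_X=8, N_Y=8, L=16
Step 2: N_X=16, N_Y=24, L=40


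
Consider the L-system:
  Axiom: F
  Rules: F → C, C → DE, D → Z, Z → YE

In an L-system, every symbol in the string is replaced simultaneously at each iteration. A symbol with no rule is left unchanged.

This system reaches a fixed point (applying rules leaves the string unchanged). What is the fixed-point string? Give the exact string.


Answer: YEE

Derivation:
Step 0: F
Step 1: C
Step 2: DE
Step 3: ZE
Step 4: YEE
Step 5: YEE  (unchanged — fixed point at step 4)


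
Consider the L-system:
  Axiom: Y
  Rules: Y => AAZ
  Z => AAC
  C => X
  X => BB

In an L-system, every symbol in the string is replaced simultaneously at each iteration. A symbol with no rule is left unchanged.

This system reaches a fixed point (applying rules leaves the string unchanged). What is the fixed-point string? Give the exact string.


Answer: AAAABB

Derivation:
Step 0: Y
Step 1: AAZ
Step 2: AAAAC
Step 3: AAAAX
Step 4: AAAABB
Step 5: AAAABB  (unchanged — fixed point at step 4)


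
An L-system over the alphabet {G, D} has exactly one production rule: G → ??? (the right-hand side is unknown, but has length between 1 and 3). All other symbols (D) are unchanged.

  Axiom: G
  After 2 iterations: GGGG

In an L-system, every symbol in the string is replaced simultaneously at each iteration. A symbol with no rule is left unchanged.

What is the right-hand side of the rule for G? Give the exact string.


Trying G → GG:
  Step 0: G
  Step 1: GG
  Step 2: GGGG
Matches the given result.

Answer: GG


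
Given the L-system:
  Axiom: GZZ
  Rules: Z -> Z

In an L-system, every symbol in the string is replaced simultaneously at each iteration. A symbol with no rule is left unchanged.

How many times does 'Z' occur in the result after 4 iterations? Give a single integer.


Step 0: GZZ  (2 'Z')
Step 1: GZZ  (2 'Z')
Step 2: GZZ  (2 'Z')
Step 3: GZZ  (2 'Z')
Step 4: GZZ  (2 'Z')

Answer: 2


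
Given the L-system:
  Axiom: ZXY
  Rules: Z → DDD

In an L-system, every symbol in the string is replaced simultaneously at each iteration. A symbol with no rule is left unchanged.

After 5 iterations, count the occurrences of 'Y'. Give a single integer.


Answer: 1

Derivation:
Step 0: ZXY  (1 'Y')
Step 1: DDDXY  (1 'Y')
Step 2: DDDXY  (1 'Y')
Step 3: DDDXY  (1 'Y')
Step 4: DDDXY  (1 'Y')
Step 5: DDDXY  (1 'Y')


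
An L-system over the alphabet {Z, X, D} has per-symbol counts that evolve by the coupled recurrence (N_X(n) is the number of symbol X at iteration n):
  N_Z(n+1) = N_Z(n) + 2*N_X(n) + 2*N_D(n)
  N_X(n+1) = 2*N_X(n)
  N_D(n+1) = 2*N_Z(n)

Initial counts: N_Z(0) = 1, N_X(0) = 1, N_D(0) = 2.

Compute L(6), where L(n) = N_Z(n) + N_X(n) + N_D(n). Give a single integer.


Answer: 1725

Derivation:
Step 0: N_Z=1, N_X=1, N_D=2, L=4
Step 1: N_Z=7, N_X=2, N_D=2, L=11
Step 2: N_Z=15, N_X=4, N_D=14, L=33
Step 3: N_Z=51, N_X=8, N_D=30, L=89
Step 4: N_Z=127, N_X=16, N_D=102, L=245
Step 5: N_Z=363, N_X=32, N_D=254, L=649
Step 6: N_Z=935, N_X=64, N_D=726, L=1725


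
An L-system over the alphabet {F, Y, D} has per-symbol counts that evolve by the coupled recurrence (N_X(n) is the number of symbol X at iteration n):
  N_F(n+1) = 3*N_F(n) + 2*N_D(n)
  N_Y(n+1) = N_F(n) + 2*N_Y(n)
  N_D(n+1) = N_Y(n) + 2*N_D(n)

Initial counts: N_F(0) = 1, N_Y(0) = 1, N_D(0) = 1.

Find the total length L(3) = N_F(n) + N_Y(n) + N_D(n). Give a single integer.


Answer: 153

Derivation:
Step 0: N_F=1, N_Y=1, N_D=1, L=3
Step 1: N_F=5, N_Y=3, N_D=3, L=11
Step 2: N_F=21, N_Y=11, N_D=9, L=41
Step 3: N_F=81, N_Y=43, N_D=29, L=153


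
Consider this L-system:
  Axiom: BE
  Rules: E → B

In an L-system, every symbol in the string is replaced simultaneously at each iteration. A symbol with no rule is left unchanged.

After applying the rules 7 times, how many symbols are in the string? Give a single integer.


Step 0: length = 2
Step 1: length = 2
Step 2: length = 2
Step 3: length = 2
Step 4: length = 2
Step 5: length = 2
Step 6: length = 2
Step 7: length = 2

Answer: 2


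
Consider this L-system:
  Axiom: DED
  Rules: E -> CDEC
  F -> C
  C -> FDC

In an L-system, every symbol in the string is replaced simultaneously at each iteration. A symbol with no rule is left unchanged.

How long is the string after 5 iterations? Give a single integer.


Answer: 74

Derivation:
Step 0: length = 3
Step 1: length = 6
Step 2: length = 13
Step 3: length = 24
Step 4: length = 43
Step 5: length = 74


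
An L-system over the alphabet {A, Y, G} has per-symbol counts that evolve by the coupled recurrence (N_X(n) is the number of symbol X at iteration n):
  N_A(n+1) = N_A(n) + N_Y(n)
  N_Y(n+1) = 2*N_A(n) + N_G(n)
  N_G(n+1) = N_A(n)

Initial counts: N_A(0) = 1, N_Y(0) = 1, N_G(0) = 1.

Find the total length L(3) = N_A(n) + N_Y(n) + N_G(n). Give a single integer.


Answer: 27

Derivation:
Step 0: N_A=1, N_Y=1, N_G=1, L=3
Step 1: N_A=2, N_Y=3, N_G=1, L=6
Step 2: N_A=5, N_Y=5, N_G=2, L=12
Step 3: N_A=10, N_Y=12, N_G=5, L=27


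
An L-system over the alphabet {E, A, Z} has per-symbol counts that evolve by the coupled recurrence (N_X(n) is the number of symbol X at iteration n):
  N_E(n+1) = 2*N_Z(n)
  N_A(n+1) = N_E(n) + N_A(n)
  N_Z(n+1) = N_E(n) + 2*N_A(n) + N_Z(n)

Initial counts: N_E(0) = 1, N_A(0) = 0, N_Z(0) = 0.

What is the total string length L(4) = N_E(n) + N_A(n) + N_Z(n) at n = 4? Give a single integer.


Answer: 42

Derivation:
Step 0: N_E=1, N_A=0, N_Z=0, L=1
Step 1: N_E=0, N_A=1, N_Z=1, L=2
Step 2: N_E=2, N_A=1, N_Z=3, L=6
Step 3: N_E=6, N_A=3, N_Z=7, L=16
Step 4: N_E=14, N_A=9, N_Z=19, L=42


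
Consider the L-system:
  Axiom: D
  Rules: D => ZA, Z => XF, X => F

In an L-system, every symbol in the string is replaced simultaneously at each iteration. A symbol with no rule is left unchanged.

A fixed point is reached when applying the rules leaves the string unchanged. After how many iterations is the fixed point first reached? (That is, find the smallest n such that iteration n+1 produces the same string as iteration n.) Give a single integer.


Step 0: D
Step 1: ZA
Step 2: XFA
Step 3: FFA
Step 4: FFA  (unchanged — fixed point at step 3)

Answer: 3


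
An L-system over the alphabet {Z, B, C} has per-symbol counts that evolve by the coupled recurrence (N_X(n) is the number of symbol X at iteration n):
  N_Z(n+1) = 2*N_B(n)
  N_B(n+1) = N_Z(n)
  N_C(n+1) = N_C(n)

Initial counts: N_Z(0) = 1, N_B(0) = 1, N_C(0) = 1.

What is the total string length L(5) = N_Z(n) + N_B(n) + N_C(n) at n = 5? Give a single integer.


Step 0: N_Z=1, N_B=1, N_C=1, L=3
Step 1: N_Z=2, N_B=1, N_C=1, L=4
Step 2: N_Z=2, N_B=2, N_C=1, L=5
Step 3: N_Z=4, N_B=2, N_C=1, L=7
Step 4: N_Z=4, N_B=4, N_C=1, L=9
Step 5: N_Z=8, N_B=4, N_C=1, L=13

Answer: 13


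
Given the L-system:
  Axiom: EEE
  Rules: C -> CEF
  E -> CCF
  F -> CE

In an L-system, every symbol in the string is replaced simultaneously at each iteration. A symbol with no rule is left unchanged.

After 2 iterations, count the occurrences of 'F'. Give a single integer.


Answer: 6

Derivation:
Step 0: EEE  (0 'F')
Step 1: CCFCCFCCF  (3 'F')
Step 2: CEFCEFCECEFCEFCECEFCEFCE  (6 'F')


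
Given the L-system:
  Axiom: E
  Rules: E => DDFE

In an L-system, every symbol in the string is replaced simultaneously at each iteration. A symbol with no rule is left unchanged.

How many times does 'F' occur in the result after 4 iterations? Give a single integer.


Answer: 4

Derivation:
Step 0: E  (0 'F')
Step 1: DDFE  (1 'F')
Step 2: DDFDDFE  (2 'F')
Step 3: DDFDDFDDFE  (3 'F')
Step 4: DDFDDFDDFDDFE  (4 'F')


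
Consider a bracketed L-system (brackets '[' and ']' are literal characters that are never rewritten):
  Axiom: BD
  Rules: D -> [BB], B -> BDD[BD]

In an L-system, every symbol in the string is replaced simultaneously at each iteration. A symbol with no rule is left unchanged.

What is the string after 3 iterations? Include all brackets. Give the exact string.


Step 0: BD
Step 1: BDD[BD][BB]
Step 2: BDD[BD][BB][BB][BDD[BD][BB]][BDD[BD]BDD[BD]]
Step 3: BDD[BD][BB][BB][BDD[BD][BB]][BDD[BD]BDD[BD]][BDD[BD]BDD[BD]][BDD[BD][BB][BB][BDD[BD][BB]][BDD[BD]BDD[BD]]][BDD[BD][BB][BB][BDD[BD][BB]]BDD[BD][BB][BB][BDD[BD][BB]]]

Answer: BDD[BD][BB][BB][BDD[BD][BB]][BDD[BD]BDD[BD]][BDD[BD]BDD[BD]][BDD[BD][BB][BB][BDD[BD][BB]][BDD[BD]BDD[BD]]][BDD[BD][BB][BB][BDD[BD][BB]]BDD[BD][BB][BB][BDD[BD][BB]]]


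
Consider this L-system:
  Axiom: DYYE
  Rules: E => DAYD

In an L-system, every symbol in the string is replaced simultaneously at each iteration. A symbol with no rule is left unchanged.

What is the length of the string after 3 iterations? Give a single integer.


Step 0: length = 4
Step 1: length = 7
Step 2: length = 7
Step 3: length = 7

Answer: 7


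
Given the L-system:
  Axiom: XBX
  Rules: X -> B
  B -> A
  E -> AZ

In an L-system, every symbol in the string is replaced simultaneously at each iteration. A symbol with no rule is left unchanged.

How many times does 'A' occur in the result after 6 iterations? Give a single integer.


Step 0: XBX  (0 'A')
Step 1: BAB  (1 'A')
Step 2: AAA  (3 'A')
Step 3: AAA  (3 'A')
Step 4: AAA  (3 'A')
Step 5: AAA  (3 'A')
Step 6: AAA  (3 'A')

Answer: 3


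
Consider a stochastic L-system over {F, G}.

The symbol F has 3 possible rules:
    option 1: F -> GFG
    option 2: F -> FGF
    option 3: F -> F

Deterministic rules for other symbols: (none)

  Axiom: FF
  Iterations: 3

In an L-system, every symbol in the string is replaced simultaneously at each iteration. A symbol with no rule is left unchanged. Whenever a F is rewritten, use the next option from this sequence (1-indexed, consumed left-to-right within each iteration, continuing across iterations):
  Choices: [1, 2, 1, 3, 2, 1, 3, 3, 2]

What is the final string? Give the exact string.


Answer: GGGFGGGFGFGFGF

Derivation:
Step 0: FF
Step 1: GFGFGF  (used choices [1, 2])
Step 2: GGFGGFGFGF  (used choices [1, 3, 2])
Step 3: GGGFGGGFGFGFGF  (used choices [1, 3, 3, 2])


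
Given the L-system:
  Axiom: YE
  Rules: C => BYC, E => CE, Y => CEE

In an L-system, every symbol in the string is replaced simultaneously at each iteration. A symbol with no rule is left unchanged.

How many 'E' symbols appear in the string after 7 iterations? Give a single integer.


Step 0: YE  (1 'E')
Step 1: CEECE  (3 'E')
Step 2: BYCCECEBYCCE  (3 'E')
Step 3: BCEEBYCBYCCEBYCCEBCEEBYCBYCCE  (7 'E')
Step 4: BBYCCECEBCEEBYCBCEEBYCBYCCEBCEEBYCBYCCEBBYCCECEBCEEBYCBCEEBYCBYCCE  (17 'E')
Step 5: BBCEEBYCBYCCEBYCCEBBYCCECEBCEEBYCBBYCCECEBCEEBYCBCEEBYCBYCCEBBYCCECEBCEEBYCBCEEBYCBYCCEBBCEEBYCBYCCEBYCCEBBYCCECEBCEEBYCBBYCCECEBCEEBYCBCEEBYCBYCCE  (37 'E')
Step 6: BBBYCCECEBCEEBYCBCEEBYCBYCCEBCEEBYCBYCCEBBCEEBYCBYCCEBYCCEBBYCCECEBCEEBYCBBCEEBYCBYCCEBYCCEBBYCCECEBCEEBYCBBYCCECEBCEEBYCBCEEBYCBYCCEBBCEEBYCBYCCEBYCCEBBYCCECEBCEEBYCBBYCCECEBCEEBYCBCEEBYCBYCCEBBBYCCECEBCEEBYCBCEEBYCBYCCEBCEEBYCBYCCEBBCEEBYCBYCCEBYCCEBBYCCECEBCEEBYCBBCEEBYCBYCCEBYCCEBBYCCECEBCEEBYCBBYCCECEBCEEBYCBCEEBYCBYCCE  (81 'E')
Step 7: BBBCEEBYCBYCCEBYCCEBBYCCECEBCEEBYCBBYCCECEBCEEBYCBCEEBYCBYCCEBBYCCECEBCEEBYCBCEEBYCBYCCEBBBYCCECEBCEEBYCBCEEBYCBYCCEBCEEBYCBYCCEBBCEEBYCBYCCEBYCCEBBYCCECEBCEEBYCBBBYCCECEBCEEBYCBCEEBYCBYCCEBCEEBYCBYCCEBBCEEBYCBYCCEBYCCEBBYCCECEBCEEBYCBBCEEBYCBYCCEBYCCEBBYCCECEBCEEBYCBBYCCECEBCEEBYCBCEEBYCBYCCEBBBYCCECEBCEEBYCBCEEBYCBYCCEBCEEBYCBYCCEBBCEEBYCBYCCEBYCCEBBYCCECEBCEEBYCBBCEEBYCBYCCEBYCCEBBYCCECEBCEEBYCBBYCCECEBCEEBYCBCEEBYCBYCCEBBBCEEBYCBYCCEBYCCEBBYCCECEBCEEBYCBBYCCECEBCEEBYCBCEEBYCBYCCEBBYCCECEBCEEBYCBCEEBYCBYCCEBBBYCCECEBCEEBYCBCEEBYCBYCCEBCEEBYCBYCCEBBCEEBYCBYCCEBYCCEBBYCCECEBCEEBYCBBBYCCECEBCEEBYCBCEEBYCBYCCEBCEEBYCBYCCEBBCEEBYCBYCCEBYCCEBBYCCECEBCEEBYCBBCEEBYCBYCCEBYCCEBBYCCECEBCEEBYCBBYCCECEBCEEBYCBCEEBYCBYCCE  (179 'E')

Answer: 179


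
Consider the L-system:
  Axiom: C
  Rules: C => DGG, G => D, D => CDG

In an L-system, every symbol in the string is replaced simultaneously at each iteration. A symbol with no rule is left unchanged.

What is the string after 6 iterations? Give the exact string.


Step 0: C
Step 1: DGG
Step 2: CDGDD
Step 3: DGGCDGDCDGCDG
Step 4: CDGDDDGGCDGDCDGDGGCDGDDGGCDGD
Step 5: DGGCDGDCDGCDGCDGDDDGGCDGDCDGDGGCDGDCDGDDDGGCDGDCDGCDGDDDGGCDGDCDG
Step 6: CDGDDDGGCDGDCDGDGGCDGDDGGCDGDDGGCDGDCDGCDGCDGDDDGGCDGDCDGDGGCDGDCDGDDDGGCDGDCDGDGGCDGDCDGCDGCDGDDDGGCDGDCDGDGGCDGDDGGCDGDCDGCDGCDGDDDGGCDGDCDGDGGCDGD

Answer: CDGDDDGGCDGDCDGDGGCDGDDGGCDGDDGGCDGDCDGCDGCDGDDDGGCDGDCDGDGGCDGDCDGDDDGGCDGDCDGDGGCDGDCDGCDGCDGDDDGGCDGDCDGDGGCDGDDGGCDGDCDGCDGCDGDDDGGCDGDCDGDGGCDGD


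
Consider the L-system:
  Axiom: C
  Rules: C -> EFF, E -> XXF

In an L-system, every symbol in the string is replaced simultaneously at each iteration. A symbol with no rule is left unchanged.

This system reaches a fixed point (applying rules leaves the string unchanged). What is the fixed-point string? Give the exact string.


Answer: XXFFF

Derivation:
Step 0: C
Step 1: EFF
Step 2: XXFFF
Step 3: XXFFF  (unchanged — fixed point at step 2)


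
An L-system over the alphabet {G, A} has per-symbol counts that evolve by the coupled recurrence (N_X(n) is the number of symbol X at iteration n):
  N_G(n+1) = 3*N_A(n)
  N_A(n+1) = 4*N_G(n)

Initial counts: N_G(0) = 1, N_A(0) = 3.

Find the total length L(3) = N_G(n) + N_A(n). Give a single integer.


Answer: 156

Derivation:
Step 0: N_G=1, N_A=3, L=4
Step 1: N_G=9, N_A=4, L=13
Step 2: N_G=12, N_A=36, L=48
Step 3: N_G=108, N_A=48, L=156


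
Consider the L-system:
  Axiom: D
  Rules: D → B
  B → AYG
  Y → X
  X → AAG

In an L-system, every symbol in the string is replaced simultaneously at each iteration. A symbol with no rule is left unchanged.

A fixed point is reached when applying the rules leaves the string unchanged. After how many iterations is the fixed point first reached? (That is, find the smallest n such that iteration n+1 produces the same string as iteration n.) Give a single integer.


Step 0: D
Step 1: B
Step 2: AYG
Step 3: AXG
Step 4: AAAGG
Step 5: AAAGG  (unchanged — fixed point at step 4)

Answer: 4


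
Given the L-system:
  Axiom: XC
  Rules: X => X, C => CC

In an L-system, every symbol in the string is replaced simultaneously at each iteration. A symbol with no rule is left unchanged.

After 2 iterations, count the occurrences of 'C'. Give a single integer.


Step 0: XC  (1 'C')
Step 1: XCC  (2 'C')
Step 2: XCCCC  (4 'C')

Answer: 4


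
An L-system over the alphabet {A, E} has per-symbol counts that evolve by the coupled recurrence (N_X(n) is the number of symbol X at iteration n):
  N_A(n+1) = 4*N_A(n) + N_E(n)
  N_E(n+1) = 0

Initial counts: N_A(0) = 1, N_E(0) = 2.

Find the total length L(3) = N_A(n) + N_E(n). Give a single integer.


Answer: 96

Derivation:
Step 0: N_A=1, N_E=2, L=3
Step 1: N_A=6, N_E=0, L=6
Step 2: N_A=24, N_E=0, L=24
Step 3: N_A=96, N_E=0, L=96


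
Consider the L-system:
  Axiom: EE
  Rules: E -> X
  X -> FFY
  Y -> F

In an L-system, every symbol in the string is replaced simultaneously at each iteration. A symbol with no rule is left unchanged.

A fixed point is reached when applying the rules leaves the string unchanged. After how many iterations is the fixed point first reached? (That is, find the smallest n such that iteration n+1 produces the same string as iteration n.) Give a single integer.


Answer: 3

Derivation:
Step 0: EE
Step 1: XX
Step 2: FFYFFY
Step 3: FFFFFF
Step 4: FFFFFF  (unchanged — fixed point at step 3)


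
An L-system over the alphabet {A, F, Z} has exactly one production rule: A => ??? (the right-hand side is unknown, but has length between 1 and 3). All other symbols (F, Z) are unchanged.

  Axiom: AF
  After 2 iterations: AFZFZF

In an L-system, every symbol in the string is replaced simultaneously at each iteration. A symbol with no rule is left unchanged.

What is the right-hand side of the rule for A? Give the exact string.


Trying A => AFZ:
  Step 0: AF
  Step 1: AFZF
  Step 2: AFZFZF
Matches the given result.

Answer: AFZ


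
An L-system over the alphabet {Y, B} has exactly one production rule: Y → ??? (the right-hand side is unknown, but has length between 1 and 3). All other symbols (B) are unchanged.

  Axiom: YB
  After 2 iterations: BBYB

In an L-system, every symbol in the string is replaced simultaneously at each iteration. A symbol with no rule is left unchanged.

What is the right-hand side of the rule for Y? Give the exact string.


Answer: BY

Derivation:
Trying Y → BY:
  Step 0: YB
  Step 1: BYB
  Step 2: BBYB
Matches the given result.


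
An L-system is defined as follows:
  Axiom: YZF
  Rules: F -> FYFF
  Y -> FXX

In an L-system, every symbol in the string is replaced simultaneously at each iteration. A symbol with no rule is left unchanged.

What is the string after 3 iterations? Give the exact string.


Answer: FYFFFXXFYFFFYFFXXZFYFFFXXFYFFFYFFFYFFXXFYFFFXXFYFFFYFFFYFFFXXFYFFFYFF

Derivation:
Step 0: YZF
Step 1: FXXZFYFF
Step 2: FYFFXXZFYFFFXXFYFFFYFF
Step 3: FYFFFXXFYFFFYFFXXZFYFFFXXFYFFFYFFFYFFXXFYFFFXXFYFFFYFFFYFFFXXFYFFFYFF


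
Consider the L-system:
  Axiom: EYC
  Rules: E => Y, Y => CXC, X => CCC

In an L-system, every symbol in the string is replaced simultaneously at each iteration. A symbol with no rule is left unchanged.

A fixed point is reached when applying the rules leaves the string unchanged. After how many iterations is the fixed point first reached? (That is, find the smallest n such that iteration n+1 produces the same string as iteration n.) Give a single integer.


Answer: 3

Derivation:
Step 0: EYC
Step 1: YCXCC
Step 2: CXCCCCCCC
Step 3: CCCCCCCCCCC
Step 4: CCCCCCCCCCC  (unchanged — fixed point at step 3)


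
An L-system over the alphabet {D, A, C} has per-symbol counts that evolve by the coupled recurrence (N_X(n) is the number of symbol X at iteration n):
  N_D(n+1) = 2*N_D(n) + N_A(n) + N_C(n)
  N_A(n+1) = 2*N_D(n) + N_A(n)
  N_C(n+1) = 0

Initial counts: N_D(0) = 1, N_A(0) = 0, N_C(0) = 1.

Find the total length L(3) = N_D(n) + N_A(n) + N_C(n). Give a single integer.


Answer: 48

Derivation:
Step 0: N_D=1, N_A=0, N_C=1, L=2
Step 1: N_D=3, N_A=2, N_C=0, L=5
Step 2: N_D=8, N_A=8, N_C=0, L=16
Step 3: N_D=24, N_A=24, N_C=0, L=48


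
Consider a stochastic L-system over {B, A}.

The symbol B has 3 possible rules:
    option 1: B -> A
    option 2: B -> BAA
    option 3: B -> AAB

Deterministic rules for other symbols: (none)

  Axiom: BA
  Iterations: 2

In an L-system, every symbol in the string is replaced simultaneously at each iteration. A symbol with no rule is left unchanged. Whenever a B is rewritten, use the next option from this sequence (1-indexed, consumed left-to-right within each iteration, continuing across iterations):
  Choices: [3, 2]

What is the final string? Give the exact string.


Step 0: BA
Step 1: AABA  (used choices [3])
Step 2: AABAAA  (used choices [2])

Answer: AABAAA


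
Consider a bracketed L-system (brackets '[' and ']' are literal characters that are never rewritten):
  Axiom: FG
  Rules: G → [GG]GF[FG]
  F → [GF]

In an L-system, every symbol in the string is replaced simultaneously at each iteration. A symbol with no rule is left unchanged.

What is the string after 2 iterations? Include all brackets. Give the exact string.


Answer: [[GG]GF[FG][GF]][[GG]GF[FG][GG]GF[FG]][GG]GF[FG][GF][[GF][GG]GF[FG]]

Derivation:
Step 0: FG
Step 1: [GF][GG]GF[FG]
Step 2: [[GG]GF[FG][GF]][[GG]GF[FG][GG]GF[FG]][GG]GF[FG][GF][[GF][GG]GF[FG]]


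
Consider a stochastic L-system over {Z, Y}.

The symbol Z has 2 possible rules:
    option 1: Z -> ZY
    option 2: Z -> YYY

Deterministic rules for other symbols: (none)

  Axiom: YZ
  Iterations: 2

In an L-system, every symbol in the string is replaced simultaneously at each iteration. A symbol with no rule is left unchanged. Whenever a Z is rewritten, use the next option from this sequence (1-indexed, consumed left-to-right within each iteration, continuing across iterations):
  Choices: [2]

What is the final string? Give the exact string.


Answer: YYYY

Derivation:
Step 0: YZ
Step 1: YYYY  (used choices [2])
Step 2: YYYY  (used choices [])


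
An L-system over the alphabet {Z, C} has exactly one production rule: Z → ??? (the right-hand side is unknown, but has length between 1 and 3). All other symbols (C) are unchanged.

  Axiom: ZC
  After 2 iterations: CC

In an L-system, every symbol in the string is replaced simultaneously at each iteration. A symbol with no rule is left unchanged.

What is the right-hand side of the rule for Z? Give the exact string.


Answer: C

Derivation:
Trying Z → C:
  Step 0: ZC
  Step 1: CC
  Step 2: CC
Matches the given result.


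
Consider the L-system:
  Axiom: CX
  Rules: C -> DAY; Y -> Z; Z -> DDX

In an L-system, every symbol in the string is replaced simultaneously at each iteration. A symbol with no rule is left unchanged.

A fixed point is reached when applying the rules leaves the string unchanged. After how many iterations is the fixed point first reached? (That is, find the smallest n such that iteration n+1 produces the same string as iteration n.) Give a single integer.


Answer: 3

Derivation:
Step 0: CX
Step 1: DAYX
Step 2: DAZX
Step 3: DADDXX
Step 4: DADDXX  (unchanged — fixed point at step 3)


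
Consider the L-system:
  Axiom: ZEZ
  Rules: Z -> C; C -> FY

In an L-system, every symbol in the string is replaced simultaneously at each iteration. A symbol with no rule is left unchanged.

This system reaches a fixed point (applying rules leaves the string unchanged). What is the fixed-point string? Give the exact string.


Answer: FYEFY

Derivation:
Step 0: ZEZ
Step 1: CEC
Step 2: FYEFY
Step 3: FYEFY  (unchanged — fixed point at step 2)


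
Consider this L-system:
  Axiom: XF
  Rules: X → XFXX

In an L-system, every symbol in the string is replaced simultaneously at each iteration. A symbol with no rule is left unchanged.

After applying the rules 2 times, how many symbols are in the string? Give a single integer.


Step 0: length = 2
Step 1: length = 5
Step 2: length = 14

Answer: 14


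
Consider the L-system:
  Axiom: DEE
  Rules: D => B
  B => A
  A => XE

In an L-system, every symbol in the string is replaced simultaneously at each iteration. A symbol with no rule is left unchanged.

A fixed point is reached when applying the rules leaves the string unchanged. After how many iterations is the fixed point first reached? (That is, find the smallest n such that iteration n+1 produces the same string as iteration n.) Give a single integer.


Answer: 3

Derivation:
Step 0: DEE
Step 1: BEE
Step 2: AEE
Step 3: XEEE
Step 4: XEEE  (unchanged — fixed point at step 3)


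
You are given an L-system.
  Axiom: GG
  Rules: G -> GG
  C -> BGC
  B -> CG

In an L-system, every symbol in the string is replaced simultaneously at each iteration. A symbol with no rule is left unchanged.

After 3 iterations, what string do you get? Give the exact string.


Step 0: GG
Step 1: GGGG
Step 2: GGGGGGGG
Step 3: GGGGGGGGGGGGGGGG

Answer: GGGGGGGGGGGGGGGG


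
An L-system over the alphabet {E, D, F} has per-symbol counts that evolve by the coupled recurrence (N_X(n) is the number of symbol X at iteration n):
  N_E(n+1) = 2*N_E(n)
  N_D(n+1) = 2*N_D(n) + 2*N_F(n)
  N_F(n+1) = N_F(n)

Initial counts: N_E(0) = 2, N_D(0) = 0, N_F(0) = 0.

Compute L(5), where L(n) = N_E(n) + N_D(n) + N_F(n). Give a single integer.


Step 0: N_E=2, N_D=0, N_F=0, L=2
Step 1: N_E=4, N_D=0, N_F=0, L=4
Step 2: N_E=8, N_D=0, N_F=0, L=8
Step 3: N_E=16, N_D=0, N_F=0, L=16
Step 4: N_E=32, N_D=0, N_F=0, L=32
Step 5: N_E=64, N_D=0, N_F=0, L=64

Answer: 64


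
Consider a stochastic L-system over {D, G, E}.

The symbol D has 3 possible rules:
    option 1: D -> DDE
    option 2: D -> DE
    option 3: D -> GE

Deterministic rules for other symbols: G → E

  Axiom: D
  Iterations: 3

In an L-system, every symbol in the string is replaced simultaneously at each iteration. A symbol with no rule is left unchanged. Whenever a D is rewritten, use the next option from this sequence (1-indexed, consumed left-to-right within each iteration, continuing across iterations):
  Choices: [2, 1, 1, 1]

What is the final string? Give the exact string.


Answer: DDEDDEEE

Derivation:
Step 0: D
Step 1: DE  (used choices [2])
Step 2: DDEE  (used choices [1])
Step 3: DDEDDEEE  (used choices [1, 1])


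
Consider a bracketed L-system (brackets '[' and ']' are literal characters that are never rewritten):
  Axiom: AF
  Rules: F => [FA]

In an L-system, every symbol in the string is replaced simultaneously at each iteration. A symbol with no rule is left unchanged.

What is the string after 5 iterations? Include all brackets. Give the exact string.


Step 0: AF
Step 1: A[FA]
Step 2: A[[FA]A]
Step 3: A[[[FA]A]A]
Step 4: A[[[[FA]A]A]A]
Step 5: A[[[[[FA]A]A]A]A]

Answer: A[[[[[FA]A]A]A]A]


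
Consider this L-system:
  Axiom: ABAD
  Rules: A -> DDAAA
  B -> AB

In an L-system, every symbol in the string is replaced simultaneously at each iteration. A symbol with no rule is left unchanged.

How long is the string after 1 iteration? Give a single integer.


Step 0: length = 4
Step 1: length = 13

Answer: 13


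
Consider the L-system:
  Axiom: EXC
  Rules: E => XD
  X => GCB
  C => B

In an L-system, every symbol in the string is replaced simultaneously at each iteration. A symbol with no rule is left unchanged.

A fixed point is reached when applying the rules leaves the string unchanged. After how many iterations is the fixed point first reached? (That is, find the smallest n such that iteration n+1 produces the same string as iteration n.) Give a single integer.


Step 0: EXC
Step 1: XDGCBB
Step 2: GCBDGBBB
Step 3: GBBDGBBB
Step 4: GBBDGBBB  (unchanged — fixed point at step 3)

Answer: 3


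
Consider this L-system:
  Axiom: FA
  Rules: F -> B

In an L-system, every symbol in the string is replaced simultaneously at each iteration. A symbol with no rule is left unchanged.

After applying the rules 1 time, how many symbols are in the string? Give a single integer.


Answer: 2

Derivation:
Step 0: length = 2
Step 1: length = 2


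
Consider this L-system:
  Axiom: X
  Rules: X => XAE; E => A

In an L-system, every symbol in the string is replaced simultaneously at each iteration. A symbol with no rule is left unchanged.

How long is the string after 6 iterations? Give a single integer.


Answer: 13

Derivation:
Step 0: length = 1
Step 1: length = 3
Step 2: length = 5
Step 3: length = 7
Step 4: length = 9
Step 5: length = 11
Step 6: length = 13


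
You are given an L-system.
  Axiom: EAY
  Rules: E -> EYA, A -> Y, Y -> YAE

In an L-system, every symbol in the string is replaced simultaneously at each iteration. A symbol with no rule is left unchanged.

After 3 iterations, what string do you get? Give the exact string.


Answer: EYAYAEYYAEYEYAYAEYAEYEYAYAEYEYAYAEEYAYAEY

Derivation:
Step 0: EAY
Step 1: EYAYYAE
Step 2: EYAYAEYYAEYAEYEYA
Step 3: EYAYAEYYAEYEYAYAEYAEYEYAYAEYEYAYAEEYAYAEY


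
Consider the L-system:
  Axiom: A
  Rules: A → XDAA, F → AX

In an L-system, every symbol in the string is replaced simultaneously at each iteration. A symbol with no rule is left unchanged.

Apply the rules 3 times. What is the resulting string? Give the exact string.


Answer: XDXDXDAAXDAAXDXDAAXDAA

Derivation:
Step 0: A
Step 1: XDAA
Step 2: XDXDAAXDAA
Step 3: XDXDXDAAXDAAXDXDAAXDAA


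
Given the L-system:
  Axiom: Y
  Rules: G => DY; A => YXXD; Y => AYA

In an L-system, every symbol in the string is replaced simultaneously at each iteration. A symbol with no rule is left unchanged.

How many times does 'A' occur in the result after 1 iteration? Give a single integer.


Step 0: Y  (0 'A')
Step 1: AYA  (2 'A')

Answer: 2


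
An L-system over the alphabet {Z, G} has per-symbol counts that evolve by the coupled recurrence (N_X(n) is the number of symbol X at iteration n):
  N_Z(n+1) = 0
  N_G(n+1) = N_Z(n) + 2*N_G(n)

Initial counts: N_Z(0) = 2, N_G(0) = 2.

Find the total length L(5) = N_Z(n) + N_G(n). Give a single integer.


Step 0: N_Z=2, N_G=2, L=4
Step 1: N_Z=0, N_G=6, L=6
Step 2: N_Z=0, N_G=12, L=12
Step 3: N_Z=0, N_G=24, L=24
Step 4: N_Z=0, N_G=48, L=48
Step 5: N_Z=0, N_G=96, L=96

Answer: 96


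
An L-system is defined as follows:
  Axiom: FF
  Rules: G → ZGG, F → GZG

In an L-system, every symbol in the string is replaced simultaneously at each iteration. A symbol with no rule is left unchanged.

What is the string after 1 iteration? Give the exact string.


Answer: GZGGZG

Derivation:
Step 0: FF
Step 1: GZGGZG


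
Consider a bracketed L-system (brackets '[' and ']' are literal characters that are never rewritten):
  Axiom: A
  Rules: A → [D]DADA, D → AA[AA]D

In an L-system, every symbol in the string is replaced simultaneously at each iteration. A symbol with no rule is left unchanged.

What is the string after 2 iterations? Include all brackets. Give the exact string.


Answer: [AA[AA]D]AA[AA]D[D]DADAAA[AA]D[D]DADA

Derivation:
Step 0: A
Step 1: [D]DADA
Step 2: [AA[AA]D]AA[AA]D[D]DADAAA[AA]D[D]DADA


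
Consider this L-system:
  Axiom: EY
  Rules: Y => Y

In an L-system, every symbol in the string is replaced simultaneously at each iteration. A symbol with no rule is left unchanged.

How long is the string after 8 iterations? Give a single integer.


Step 0: length = 2
Step 1: length = 2
Step 2: length = 2
Step 3: length = 2
Step 4: length = 2
Step 5: length = 2
Step 6: length = 2
Step 7: length = 2
Step 8: length = 2

Answer: 2


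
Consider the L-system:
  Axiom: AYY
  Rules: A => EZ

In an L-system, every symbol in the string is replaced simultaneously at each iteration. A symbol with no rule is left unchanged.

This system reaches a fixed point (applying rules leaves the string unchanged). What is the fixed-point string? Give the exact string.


Answer: EZYY

Derivation:
Step 0: AYY
Step 1: EZYY
Step 2: EZYY  (unchanged — fixed point at step 1)


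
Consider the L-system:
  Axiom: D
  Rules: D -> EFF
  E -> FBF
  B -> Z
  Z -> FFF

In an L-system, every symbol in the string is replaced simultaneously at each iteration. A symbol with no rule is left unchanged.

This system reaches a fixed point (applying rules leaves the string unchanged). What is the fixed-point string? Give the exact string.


Step 0: D
Step 1: EFF
Step 2: FBFFF
Step 3: FZFFF
Step 4: FFFFFFF
Step 5: FFFFFFF  (unchanged — fixed point at step 4)

Answer: FFFFFFF


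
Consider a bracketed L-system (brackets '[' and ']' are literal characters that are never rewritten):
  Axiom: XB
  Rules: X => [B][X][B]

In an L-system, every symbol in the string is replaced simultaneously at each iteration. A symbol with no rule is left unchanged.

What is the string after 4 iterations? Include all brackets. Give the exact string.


Step 0: XB
Step 1: [B][X][B]B
Step 2: [B][[B][X][B]][B]B
Step 3: [B][[B][[B][X][B]][B]][B]B
Step 4: [B][[B][[B][[B][X][B]][B]][B]][B]B

Answer: [B][[B][[B][[B][X][B]][B]][B]][B]B


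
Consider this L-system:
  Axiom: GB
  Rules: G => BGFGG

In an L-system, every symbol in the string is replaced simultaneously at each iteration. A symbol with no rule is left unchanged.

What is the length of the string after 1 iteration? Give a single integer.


Step 0: length = 2
Step 1: length = 6

Answer: 6


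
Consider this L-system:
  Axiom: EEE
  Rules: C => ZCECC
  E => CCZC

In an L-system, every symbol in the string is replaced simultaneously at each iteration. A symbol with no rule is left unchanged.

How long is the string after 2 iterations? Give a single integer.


Answer: 48

Derivation:
Step 0: length = 3
Step 1: length = 12
Step 2: length = 48


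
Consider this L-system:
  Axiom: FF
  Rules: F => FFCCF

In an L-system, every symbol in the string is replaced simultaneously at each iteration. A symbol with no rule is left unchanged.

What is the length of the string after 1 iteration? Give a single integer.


Step 0: length = 2
Step 1: length = 10

Answer: 10


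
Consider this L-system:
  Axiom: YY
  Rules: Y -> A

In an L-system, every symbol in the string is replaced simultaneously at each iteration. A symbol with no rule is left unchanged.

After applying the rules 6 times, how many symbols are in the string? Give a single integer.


Step 0: length = 2
Step 1: length = 2
Step 2: length = 2
Step 3: length = 2
Step 4: length = 2
Step 5: length = 2
Step 6: length = 2

Answer: 2


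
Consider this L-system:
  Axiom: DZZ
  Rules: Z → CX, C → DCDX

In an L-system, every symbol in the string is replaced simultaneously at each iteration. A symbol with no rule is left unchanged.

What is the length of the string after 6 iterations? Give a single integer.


Answer: 35

Derivation:
Step 0: length = 3
Step 1: length = 5
Step 2: length = 11
Step 3: length = 17
Step 4: length = 23
Step 5: length = 29
Step 6: length = 35


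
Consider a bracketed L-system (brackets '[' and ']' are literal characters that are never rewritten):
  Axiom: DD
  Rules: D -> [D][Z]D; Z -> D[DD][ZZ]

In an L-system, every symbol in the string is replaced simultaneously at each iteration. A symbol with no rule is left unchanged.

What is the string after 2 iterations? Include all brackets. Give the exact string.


Answer: [[D][Z]D][D[DD][ZZ]][D][Z]D[[D][Z]D][D[DD][ZZ]][D][Z]D

Derivation:
Step 0: DD
Step 1: [D][Z]D[D][Z]D
Step 2: [[D][Z]D][D[DD][ZZ]][D][Z]D[[D][Z]D][D[DD][ZZ]][D][Z]D


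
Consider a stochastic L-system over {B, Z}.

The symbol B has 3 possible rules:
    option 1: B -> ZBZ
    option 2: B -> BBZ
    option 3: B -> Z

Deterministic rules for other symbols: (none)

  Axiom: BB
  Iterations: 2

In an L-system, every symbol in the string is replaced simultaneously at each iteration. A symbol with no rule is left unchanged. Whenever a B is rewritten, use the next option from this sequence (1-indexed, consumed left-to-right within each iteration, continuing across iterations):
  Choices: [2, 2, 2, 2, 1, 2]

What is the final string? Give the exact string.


Step 0: BB
Step 1: BBZBBZ  (used choices [2, 2])
Step 2: BBZBBZZZBZBBZZ  (used choices [2, 2, 1, 2])

Answer: BBZBBZZZBZBBZZ


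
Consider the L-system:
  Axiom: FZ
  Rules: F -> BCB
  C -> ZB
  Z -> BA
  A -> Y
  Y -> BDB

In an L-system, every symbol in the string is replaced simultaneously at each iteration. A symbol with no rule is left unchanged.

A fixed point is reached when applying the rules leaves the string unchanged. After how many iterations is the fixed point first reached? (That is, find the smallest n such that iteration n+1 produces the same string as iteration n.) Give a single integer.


Answer: 5

Derivation:
Step 0: FZ
Step 1: BCBBA
Step 2: BZBBBY
Step 3: BBABBBBDB
Step 4: BBYBBBBDB
Step 5: BBBDBBBBBDB
Step 6: BBBDBBBBBDB  (unchanged — fixed point at step 5)


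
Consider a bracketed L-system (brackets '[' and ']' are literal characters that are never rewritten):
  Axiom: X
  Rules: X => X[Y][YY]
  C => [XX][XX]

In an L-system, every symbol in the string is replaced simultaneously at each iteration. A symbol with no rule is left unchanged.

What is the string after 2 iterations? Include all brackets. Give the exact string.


Step 0: X
Step 1: X[Y][YY]
Step 2: X[Y][YY][Y][YY]

Answer: X[Y][YY][Y][YY]


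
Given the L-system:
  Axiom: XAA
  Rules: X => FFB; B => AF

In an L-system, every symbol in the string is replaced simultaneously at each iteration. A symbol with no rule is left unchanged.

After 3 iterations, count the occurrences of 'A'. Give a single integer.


Answer: 3

Derivation:
Step 0: XAA  (2 'A')
Step 1: FFBAA  (2 'A')
Step 2: FFAFAA  (3 'A')
Step 3: FFAFAA  (3 'A')


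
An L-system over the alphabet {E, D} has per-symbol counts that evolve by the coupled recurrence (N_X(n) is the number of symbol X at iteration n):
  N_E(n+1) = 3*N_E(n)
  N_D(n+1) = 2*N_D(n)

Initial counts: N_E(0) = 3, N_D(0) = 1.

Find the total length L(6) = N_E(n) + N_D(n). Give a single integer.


Step 0: N_E=3, N_D=1, L=4
Step 1: N_E=9, N_D=2, L=11
Step 2: N_E=27, N_D=4, L=31
Step 3: N_E=81, N_D=8, L=89
Step 4: N_E=243, N_D=16, L=259
Step 5: N_E=729, N_D=32, L=761
Step 6: N_E=2187, N_D=64, L=2251

Answer: 2251
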